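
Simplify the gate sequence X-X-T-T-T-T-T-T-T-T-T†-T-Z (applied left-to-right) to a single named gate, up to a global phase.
Z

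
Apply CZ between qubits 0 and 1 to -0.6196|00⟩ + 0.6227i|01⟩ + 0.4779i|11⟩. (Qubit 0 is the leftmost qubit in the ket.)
-0.6196|00⟩ + 0.6227i|01⟩ - 0.4779i|11⟩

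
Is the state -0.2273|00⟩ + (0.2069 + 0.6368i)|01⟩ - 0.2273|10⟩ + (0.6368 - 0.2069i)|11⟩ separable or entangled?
Entangled

Writing the state as a|00⟩ + b|01⟩ + c|10⟩ + d|11⟩, it is a product state iff ad − bc = 0.
Here (a, b, c, d) = (-0.2273, (0.2069 + 0.6368i), -0.2273, (0.6368 - 0.2069i)): ad − bc = (-0.2273)(0.6368 - 0.2069i) − (0.2069 + 0.6368i)(-0.2273) = (-0.09772 + 0.1918i) ≠ 0, so the state is entangled.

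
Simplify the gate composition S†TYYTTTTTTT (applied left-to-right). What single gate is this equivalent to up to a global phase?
S†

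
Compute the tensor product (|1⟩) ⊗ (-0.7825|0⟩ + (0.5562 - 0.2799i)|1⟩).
-0.7825|10⟩ + (0.5562 - 0.2799i)|11⟩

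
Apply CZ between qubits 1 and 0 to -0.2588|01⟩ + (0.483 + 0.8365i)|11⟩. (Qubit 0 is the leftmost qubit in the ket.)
-0.2588|01⟩ + (-0.483 - 0.8365i)|11⟩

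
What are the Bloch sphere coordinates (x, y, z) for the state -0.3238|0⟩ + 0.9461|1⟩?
(-0.6127, 0, -0.7903)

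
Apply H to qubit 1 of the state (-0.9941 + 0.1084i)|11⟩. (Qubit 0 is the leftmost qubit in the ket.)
(-0.7029 + 0.07665i)|10⟩ + (0.7029 - 0.07665i)|11⟩

H on qubit 1 mixes each pair of kets that differ only in qubit 1: amplitudes (a, b) of (|…0…⟩, |…1…⟩) become ((a + b)/√2, (a − b)/√2). Kets absent from the input have amplitude 0.
(|10⟩, |11⟩): (a, b) = (0, (-0.9941 + 0.1084i)) → ((-0.7029 + 0.07665i), (0.7029 - 0.07665i))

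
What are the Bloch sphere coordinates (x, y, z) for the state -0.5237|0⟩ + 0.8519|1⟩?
(-0.8923, 0, -0.4515)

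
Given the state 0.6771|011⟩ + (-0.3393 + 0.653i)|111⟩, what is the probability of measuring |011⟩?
0.4585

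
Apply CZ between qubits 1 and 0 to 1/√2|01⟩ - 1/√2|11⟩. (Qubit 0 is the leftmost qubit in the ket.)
1/√2|01⟩ + 1/√2|11⟩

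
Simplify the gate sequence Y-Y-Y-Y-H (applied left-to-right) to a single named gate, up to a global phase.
H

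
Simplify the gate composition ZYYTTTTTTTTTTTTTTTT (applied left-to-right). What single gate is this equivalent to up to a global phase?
Z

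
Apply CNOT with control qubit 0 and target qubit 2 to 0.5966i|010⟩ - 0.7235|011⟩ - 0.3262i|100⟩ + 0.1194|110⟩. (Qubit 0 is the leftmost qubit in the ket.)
0.5966i|010⟩ - 0.7235|011⟩ - 0.3262i|101⟩ + 0.1194|111⟩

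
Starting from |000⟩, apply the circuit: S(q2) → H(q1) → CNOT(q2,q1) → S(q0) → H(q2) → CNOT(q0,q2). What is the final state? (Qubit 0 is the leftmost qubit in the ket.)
1/2|000⟩ + 1/2|001⟩ + 1/2|010⟩ + 1/2|011⟩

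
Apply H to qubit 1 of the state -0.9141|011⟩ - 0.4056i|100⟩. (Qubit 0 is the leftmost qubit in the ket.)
-0.6464|001⟩ + 0.6464|011⟩ - 0.2868i|100⟩ - 0.2868i|110⟩

H on qubit 1 mixes each pair of kets that differ only in qubit 1: amplitudes (a, b) of (|…0…⟩, |…1…⟩) become ((a + b)/√2, (a − b)/√2). Kets absent from the input have amplitude 0.
(|001⟩, |011⟩): (a, b) = (0, -0.9141) → (-0.6464, 0.6464)
(|100⟩, |110⟩): (a, b) = (-0.4056i, 0) → (-0.2868i, -0.2868i)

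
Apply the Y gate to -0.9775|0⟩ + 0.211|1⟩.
-0.211i|0⟩ - 0.9775i|1⟩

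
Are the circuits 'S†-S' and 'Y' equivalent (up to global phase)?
No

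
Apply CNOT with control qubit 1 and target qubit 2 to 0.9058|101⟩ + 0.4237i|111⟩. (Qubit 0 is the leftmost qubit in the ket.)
0.9058|101⟩ + 0.4237i|110⟩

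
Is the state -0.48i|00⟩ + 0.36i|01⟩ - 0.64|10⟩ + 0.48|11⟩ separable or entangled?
Separable

Writing the state as a|00⟩ + b|01⟩ + c|10⟩ + d|11⟩, it is a product state iff ad − bc = 0.
Here (a, b, c, d) = (-0.48i, 0.36i, -0.64, 0.48): ad − bc = (-0.48i)(0.48) − (0.36i)(-0.64) = 0, so the state is separable.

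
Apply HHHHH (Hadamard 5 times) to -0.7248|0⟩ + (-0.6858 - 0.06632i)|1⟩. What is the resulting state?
(-0.9974 - 0.0469i)|0⟩ + (-0.02758 + 0.0469i)|1⟩

H² = I, so H^5 = H: a single Hadamard. With (a, b) = (-0.7248, (-0.6858 - 0.06632i)), H gives ((a + b)/√2, (a − b)/√2) = ((-0.9974 - 0.0469i), (-0.02758 + 0.0469i)).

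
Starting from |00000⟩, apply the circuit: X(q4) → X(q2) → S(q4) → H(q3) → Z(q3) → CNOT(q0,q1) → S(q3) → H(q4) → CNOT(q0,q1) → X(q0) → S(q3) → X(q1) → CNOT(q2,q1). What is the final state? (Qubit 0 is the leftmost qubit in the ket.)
(1/2)i|10100⟩ - (1/2)i|10101⟩ + (1/2)i|10110⟩ - (1/2)i|10111⟩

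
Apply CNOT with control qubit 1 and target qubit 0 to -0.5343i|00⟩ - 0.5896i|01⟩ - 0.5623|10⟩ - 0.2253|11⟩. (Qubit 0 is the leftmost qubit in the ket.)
-0.5343i|00⟩ - 0.2253|01⟩ - 0.5623|10⟩ - 0.5896i|11⟩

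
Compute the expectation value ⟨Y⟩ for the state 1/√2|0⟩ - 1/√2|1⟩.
0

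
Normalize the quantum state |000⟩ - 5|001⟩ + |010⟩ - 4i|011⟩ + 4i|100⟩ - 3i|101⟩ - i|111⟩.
0.1204|000⟩ - 0.6019|001⟩ + 0.1204|010⟩ - 0.4815i|011⟩ + 0.4815i|100⟩ - 0.3612i|101⟩ - 0.1204i|111⟩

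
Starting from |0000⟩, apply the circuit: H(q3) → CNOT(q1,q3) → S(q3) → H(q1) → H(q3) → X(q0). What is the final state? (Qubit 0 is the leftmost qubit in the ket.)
(1/√8 + (1/√8)i)|1000⟩ + (1/√8 - (1/√8)i)|1001⟩ + (1/√8 + (1/√8)i)|1100⟩ + (1/√8 - (1/√8)i)|1101⟩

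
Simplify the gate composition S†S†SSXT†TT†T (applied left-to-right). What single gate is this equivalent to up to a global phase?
X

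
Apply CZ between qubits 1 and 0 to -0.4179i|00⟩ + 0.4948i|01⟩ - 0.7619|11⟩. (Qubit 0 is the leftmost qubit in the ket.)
-0.4179i|00⟩ + 0.4948i|01⟩ + 0.7619|11⟩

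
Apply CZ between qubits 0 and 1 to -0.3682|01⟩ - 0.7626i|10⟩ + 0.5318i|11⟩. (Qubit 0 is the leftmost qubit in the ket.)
-0.3682|01⟩ - 0.7626i|10⟩ - 0.5318i|11⟩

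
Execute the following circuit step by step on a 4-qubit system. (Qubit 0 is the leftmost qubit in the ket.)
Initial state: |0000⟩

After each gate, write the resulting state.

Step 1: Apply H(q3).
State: 1/√2|0000⟩ + 1/√2|0001⟩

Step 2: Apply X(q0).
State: 1/√2|1000⟩ + 1/√2|1001⟩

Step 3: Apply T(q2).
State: 1/√2|1000⟩ + 1/√2|1001⟩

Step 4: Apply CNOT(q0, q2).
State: 1/√2|1010⟩ + 1/√2|1011⟩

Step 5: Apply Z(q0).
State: -1/√2|1010⟩ - 1/√2|1011⟩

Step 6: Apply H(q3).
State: -|1010⟩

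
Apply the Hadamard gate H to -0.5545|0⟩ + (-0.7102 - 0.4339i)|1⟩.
(-0.8943 - 0.3068i)|0⟩ + (0.1101 + 0.3068i)|1⟩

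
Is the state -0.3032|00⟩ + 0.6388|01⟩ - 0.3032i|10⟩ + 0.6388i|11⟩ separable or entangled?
Separable

Writing the state as a|00⟩ + b|01⟩ + c|10⟩ + d|11⟩, it is a product state iff ad − bc = 0.
Here (a, b, c, d) = (-0.3032, 0.6388, -0.3032i, 0.6388i): ad − bc = (-0.3032)(0.6388i) − (0.6388)(-0.3032i) = 0, so the state is separable.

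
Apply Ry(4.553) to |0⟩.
-0.6486|0⟩ + 0.7612|1⟩

Ry(4.553) = [[cos(θ/2), −sin(θ/2)], [sin(θ/2), cos(θ/2)]]; θ = 4.553, cos(θ/2) ≈ -0.64857, sin(θ/2) ≈ 0.761155.
With a = amp(|0⟩) = 1 and b = amp(|1⟩) = 0:
new amp(|0⟩) = (-0.64857)·a + (-0.761155)·b = -0.6486
new amp(|1⟩) = (0.761155)·a + (-0.64857)·b = 0.7612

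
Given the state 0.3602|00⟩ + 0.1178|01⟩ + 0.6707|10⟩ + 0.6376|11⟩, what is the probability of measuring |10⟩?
0.4498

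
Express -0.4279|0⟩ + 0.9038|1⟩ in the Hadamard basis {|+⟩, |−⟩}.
0.3365|+⟩ - 0.9417|−⟩

With |ψ⟩ = α|0⟩ + β|1⟩, the Hadamard-basis coefficients are ⟨+|ψ⟩ = (α + β)/√2 and ⟨−|ψ⟩ = (α − β)/√2.
Here α = -0.4279, β = 0.9038: (α + β)/√2 = 0.3365, (α − β)/√2 = -0.9417.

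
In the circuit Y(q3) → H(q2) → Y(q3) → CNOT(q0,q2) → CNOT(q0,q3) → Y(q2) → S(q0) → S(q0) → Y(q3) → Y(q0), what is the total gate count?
10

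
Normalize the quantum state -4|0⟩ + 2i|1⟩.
-0.8944|0⟩ + (1/√5)i|1⟩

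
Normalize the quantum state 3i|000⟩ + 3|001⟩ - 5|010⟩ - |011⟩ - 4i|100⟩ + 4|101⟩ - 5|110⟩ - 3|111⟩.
0.286i|000⟩ + 0.286|001⟩ - 0.4767|010⟩ - 0.09535|011⟩ - 0.3814i|100⟩ + 0.3814|101⟩ - 0.4767|110⟩ - 0.286|111⟩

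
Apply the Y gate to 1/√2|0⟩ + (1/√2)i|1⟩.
1/√2|0⟩ + (1/√2)i|1⟩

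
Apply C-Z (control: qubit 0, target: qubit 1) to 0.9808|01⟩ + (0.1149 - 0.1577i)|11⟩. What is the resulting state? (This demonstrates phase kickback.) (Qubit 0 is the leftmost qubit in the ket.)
0.9808|01⟩ + (-0.1149 + 0.1577i)|11⟩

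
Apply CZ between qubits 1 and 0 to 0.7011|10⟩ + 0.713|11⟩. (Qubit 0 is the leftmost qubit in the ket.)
0.7011|10⟩ - 0.713|11⟩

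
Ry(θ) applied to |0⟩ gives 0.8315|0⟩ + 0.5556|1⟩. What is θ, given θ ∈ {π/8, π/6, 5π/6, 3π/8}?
3π/8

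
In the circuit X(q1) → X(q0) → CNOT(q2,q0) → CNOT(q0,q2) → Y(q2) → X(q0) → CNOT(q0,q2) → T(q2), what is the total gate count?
8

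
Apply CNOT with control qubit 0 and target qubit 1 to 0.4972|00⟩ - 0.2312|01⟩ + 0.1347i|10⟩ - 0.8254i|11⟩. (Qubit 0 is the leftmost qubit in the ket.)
0.4972|00⟩ - 0.2312|01⟩ - 0.8254i|10⟩ + 0.1347i|11⟩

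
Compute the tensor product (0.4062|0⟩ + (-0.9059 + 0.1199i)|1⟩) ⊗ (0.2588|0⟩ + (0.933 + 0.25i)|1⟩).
0.1051|00⟩ + (0.379 + 0.1016i)|01⟩ + (-0.2344 + 0.03103i)|10⟩ + (-0.8752 - 0.1146i)|11⟩

amp(|b₁b₂…⟩) = product of the factor amplitudes for bits b₁, b₂, …; only kets whose every factor amplitude is nonzero survive.
|00⟩: (0.4062)(0.2588) = 0.1051
|01⟩: (0.4062)(0.933 + 0.25i) = (0.379 + 0.1016i)
|10⟩: (-0.9059 + 0.1199i)(0.2588) = (-0.2344 + 0.03103i)
|11⟩: (-0.9059 + 0.1199i)(0.933 + 0.25i) = (-0.8752 - 0.1146i)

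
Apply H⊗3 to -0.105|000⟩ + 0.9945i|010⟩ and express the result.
(-0.03712 + 0.3516i)|000⟩ + (-0.03712 + 0.3516i)|001⟩ + (-0.03712 - 0.3516i)|010⟩ + (-0.03712 - 0.3516i)|011⟩ + (-0.03712 + 0.3516i)|100⟩ + (-0.03712 + 0.3516i)|101⟩ + (-0.03712 - 0.3516i)|110⟩ + (-0.03712 - 0.3516i)|111⟩

H⊗3 gives amp(|y⟩) = (1/2√2) Σ_x (−1)^(x·y) amp(|x⟩), where x·y is the number of positions in which both x and y have a 1.
|000⟩: (-0.105 + 0.9945i)/(2√2) = (-0.03712 + 0.3516i)
|001⟩: (-0.105 + 0.9945i)/(2√2) = (-0.03712 + 0.3516i)
|010⟩: (-0.105 - 0.9945i)/(2√2) = (-0.03712 - 0.3516i)
|011⟩: (-0.105 - 0.9945i)/(2√2) = (-0.03712 - 0.3516i)
|100⟩: (-0.105 + 0.9945i)/(2√2) = (-0.03712 + 0.3516i)
|101⟩: (-0.105 + 0.9945i)/(2√2) = (-0.03712 + 0.3516i)
|110⟩: (-0.105 - 0.9945i)/(2√2) = (-0.03712 - 0.3516i)
|111⟩: (-0.105 - 0.9945i)/(2√2) = (-0.03712 - 0.3516i)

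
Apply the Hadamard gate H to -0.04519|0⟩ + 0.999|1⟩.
0.6744|0⟩ - 0.7384|1⟩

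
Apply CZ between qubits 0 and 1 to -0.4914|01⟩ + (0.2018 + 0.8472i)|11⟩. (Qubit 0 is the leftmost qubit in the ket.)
-0.4914|01⟩ + (-0.2018 - 0.8472i)|11⟩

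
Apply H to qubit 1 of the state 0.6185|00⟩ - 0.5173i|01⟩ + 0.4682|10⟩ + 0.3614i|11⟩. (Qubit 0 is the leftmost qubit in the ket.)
(0.4373 - 0.3658i)|00⟩ + (0.4373 + 0.3658i)|01⟩ + (0.3311 + 0.2555i)|10⟩ + (0.3311 - 0.2555i)|11⟩

H on qubit 1 mixes each pair of kets that differ only in qubit 1: amplitudes (a, b) of (|…0…⟩, |…1…⟩) become ((a + b)/√2, (a − b)/√2). Kets absent from the input have amplitude 0.
(|00⟩, |01⟩): (a, b) = (0.6185, -0.5173i) → ((0.4373 - 0.3658i), (0.4373 + 0.3658i))
(|10⟩, |11⟩): (a, b) = (0.4682, 0.3614i) → ((0.3311 + 0.2555i), (0.3311 - 0.2555i))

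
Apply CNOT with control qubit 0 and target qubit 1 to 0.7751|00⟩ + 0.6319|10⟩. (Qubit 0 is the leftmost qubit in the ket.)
0.7751|00⟩ + 0.6319|11⟩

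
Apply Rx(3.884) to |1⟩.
-0.9319i|0⟩ - 0.3627|1⟩

Rx(3.884) = [[cos(θ/2), −i·sin(θ/2)], [−i·sin(θ/2), cos(θ/2)]]; θ = 3.884, cos(θ/2) ≈ -0.362737, sin(θ/2) ≈ 0.931891.
With a = amp(|0⟩) = 0 and b = amp(|1⟩) = 1:
new amp(|0⟩) = (-0.362737)·a + (-0.931891i)·b = -0.9319i
new amp(|1⟩) = (-0.931891i)·a + (-0.362737)·b = -0.3627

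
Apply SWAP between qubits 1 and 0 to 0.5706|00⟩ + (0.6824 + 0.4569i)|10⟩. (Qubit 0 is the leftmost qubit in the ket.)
0.5706|00⟩ + (0.6824 + 0.4569i)|01⟩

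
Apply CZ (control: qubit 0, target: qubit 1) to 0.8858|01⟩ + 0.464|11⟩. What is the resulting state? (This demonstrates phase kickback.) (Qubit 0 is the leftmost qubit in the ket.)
0.8858|01⟩ - 0.464|11⟩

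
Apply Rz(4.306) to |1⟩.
(-0.5499 + 0.8353i)|1⟩

Rz(4.306) = [[e^(−iθ/2), 0], [0, e^(iθ/2)]] with e^(±iθ/2) = cos(θ/2) ± i·sin(θ/2); θ = 4.306, cos(θ/2) ≈ -0.549866, sin(θ/2) ≈ 0.835253.
With a = amp(|0⟩) = 0 and b = amp(|1⟩) = 1:
new amp(|0⟩) = (-0.549866 - 0.835253i)·a = 0
new amp(|1⟩) = (-0.549866 + 0.835253i)·b = (-0.5499 + 0.8353i)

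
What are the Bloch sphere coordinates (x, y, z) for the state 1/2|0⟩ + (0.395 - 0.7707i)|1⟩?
(0.395, -0.7707, -0.5)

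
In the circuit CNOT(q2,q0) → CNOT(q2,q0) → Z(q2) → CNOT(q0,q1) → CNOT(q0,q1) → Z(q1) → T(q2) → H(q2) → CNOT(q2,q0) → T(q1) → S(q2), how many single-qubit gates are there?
6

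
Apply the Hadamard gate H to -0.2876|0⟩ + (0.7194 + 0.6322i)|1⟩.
(0.3053 + 0.447i)|0⟩ + (-0.7121 - 0.447i)|1⟩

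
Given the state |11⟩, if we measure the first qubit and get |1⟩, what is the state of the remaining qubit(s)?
|1⟩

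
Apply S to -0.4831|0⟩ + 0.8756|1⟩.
-0.4831|0⟩ + 0.8756i|1⟩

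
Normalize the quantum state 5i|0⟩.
i|0⟩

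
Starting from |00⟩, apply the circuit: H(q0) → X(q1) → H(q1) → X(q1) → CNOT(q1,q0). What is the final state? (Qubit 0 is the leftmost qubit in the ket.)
-1/2|00⟩ + 1/2|01⟩ - 1/2|10⟩ + 1/2|11⟩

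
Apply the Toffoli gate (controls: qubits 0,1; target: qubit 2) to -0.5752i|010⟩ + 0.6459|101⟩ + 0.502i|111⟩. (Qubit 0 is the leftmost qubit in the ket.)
-0.5752i|010⟩ + 0.6459|101⟩ + 0.502i|110⟩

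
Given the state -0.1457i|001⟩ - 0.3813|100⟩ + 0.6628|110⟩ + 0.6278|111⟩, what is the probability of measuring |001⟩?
0.02123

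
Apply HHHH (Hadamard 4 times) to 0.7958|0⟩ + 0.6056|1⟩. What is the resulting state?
0.7958|0⟩ + 0.6056|1⟩

H² = I, so an even number of Hadamards cancels: H^4 = I and the state is unchanged.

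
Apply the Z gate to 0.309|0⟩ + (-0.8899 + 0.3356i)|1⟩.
0.309|0⟩ + (0.8899 - 0.3356i)|1⟩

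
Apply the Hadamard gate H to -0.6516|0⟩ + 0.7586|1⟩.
0.07566|0⟩ - 0.9972|1⟩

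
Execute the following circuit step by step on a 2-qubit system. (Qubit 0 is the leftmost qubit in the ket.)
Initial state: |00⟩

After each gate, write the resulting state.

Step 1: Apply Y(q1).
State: i|01⟩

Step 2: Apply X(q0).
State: i|11⟩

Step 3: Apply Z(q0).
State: -i|11⟩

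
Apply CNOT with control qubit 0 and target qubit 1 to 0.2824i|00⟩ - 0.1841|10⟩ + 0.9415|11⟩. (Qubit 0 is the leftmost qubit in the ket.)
0.2824i|00⟩ + 0.9415|10⟩ - 0.1841|11⟩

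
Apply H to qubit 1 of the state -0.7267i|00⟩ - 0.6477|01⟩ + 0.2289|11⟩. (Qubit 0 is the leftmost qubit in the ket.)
(-0.458 - 0.5139i)|00⟩ + (0.458 - 0.5139i)|01⟩ + 0.1619|10⟩ - 0.1619|11⟩

H on qubit 1 mixes each pair of kets that differ only in qubit 1: amplitudes (a, b) of (|…0…⟩, |…1…⟩) become ((a + b)/√2, (a − b)/√2). Kets absent from the input have amplitude 0.
(|00⟩, |01⟩): (a, b) = (-0.7267i, -0.6477) → ((-0.458 - 0.5139i), (0.458 - 0.5139i))
(|10⟩, |11⟩): (a, b) = (0, 0.2289) → (0.1619, -0.1619)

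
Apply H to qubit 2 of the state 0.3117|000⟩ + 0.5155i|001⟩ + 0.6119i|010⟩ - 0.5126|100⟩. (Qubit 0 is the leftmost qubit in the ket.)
(0.2204 + 0.3645i)|000⟩ + (0.2204 - 0.3645i)|001⟩ + 0.4327i|010⟩ + 0.4327i|011⟩ - 0.3625|100⟩ - 0.3625|101⟩

H on qubit 2 mixes each pair of kets that differ only in qubit 2: amplitudes (a, b) of (|…0…⟩, |…1…⟩) become ((a + b)/√2, (a − b)/√2). Kets absent from the input have amplitude 0.
(|000⟩, |001⟩): (a, b) = (0.3117, 0.5155i) → ((0.2204 + 0.3645i), (0.2204 - 0.3645i))
(|010⟩, |011⟩): (a, b) = (0.6119i, 0) → (0.4327i, 0.4327i)
(|100⟩, |101⟩): (a, b) = (-0.5126, 0) → (-0.3625, -0.3625)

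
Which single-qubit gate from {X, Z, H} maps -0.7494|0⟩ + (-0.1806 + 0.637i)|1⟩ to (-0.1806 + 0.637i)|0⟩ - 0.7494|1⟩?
X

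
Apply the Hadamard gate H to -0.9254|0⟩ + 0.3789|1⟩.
-0.3864|0⟩ - 0.9223|1⟩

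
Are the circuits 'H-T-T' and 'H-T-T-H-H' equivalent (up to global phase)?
Yes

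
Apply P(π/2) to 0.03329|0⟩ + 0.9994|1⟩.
0.03329|0⟩ + 0.9994i|1⟩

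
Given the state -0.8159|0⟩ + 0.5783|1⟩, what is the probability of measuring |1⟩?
0.3344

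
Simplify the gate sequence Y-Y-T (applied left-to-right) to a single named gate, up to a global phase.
T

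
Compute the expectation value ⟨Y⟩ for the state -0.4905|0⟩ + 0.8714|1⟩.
0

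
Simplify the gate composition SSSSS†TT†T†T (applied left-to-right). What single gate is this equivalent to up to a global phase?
S†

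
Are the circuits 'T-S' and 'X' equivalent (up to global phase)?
No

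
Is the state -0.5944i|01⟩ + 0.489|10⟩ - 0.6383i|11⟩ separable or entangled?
Entangled

Writing the state as a|00⟩ + b|01⟩ + c|10⟩ + d|11⟩, it is a product state iff ad − bc = 0.
Here (a, b, c, d) = (0, -0.5944i, 0.489, -0.6383i): ad − bc = (0)(-0.6383i) − (-0.5944i)(0.489) = 0.2907i ≠ 0, so the state is entangled.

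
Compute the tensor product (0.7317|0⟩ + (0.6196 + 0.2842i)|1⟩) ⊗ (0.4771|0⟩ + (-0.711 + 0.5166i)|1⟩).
0.3491|00⟩ + (-0.5202 + 0.378i)|01⟩ + (0.2956 + 0.1356i)|10⟩ + (-0.5874 + 0.118i)|11⟩

amp(|b₁b₂…⟩) = product of the factor amplitudes for bits b₁, b₂, …; only kets whose every factor amplitude is nonzero survive.
|00⟩: (0.7317)(0.4771) = 0.3491
|01⟩: (0.7317)(-0.711 + 0.5166i) = (-0.5202 + 0.378i)
|10⟩: (0.6196 + 0.2842i)(0.4771) = (0.2956 + 0.1356i)
|11⟩: (0.6196 + 0.2842i)(-0.711 + 0.5166i) = (-0.5874 + 0.118i)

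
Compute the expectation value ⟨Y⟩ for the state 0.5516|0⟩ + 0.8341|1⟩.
0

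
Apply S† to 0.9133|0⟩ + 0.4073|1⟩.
0.9133|0⟩ - 0.4073i|1⟩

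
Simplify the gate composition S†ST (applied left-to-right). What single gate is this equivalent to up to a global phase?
T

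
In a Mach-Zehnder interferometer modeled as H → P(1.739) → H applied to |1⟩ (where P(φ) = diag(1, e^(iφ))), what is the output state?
(0.5837 - 0.4929i)|0⟩ + (0.4163 + 0.4929i)|1⟩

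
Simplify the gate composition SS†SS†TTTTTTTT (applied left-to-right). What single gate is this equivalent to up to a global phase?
I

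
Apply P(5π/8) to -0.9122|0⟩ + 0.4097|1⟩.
-0.9122|0⟩ + (-0.1568 + 0.3785i)|1⟩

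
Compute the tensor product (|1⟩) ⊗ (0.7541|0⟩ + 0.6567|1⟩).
0.7541|10⟩ + 0.6567|11⟩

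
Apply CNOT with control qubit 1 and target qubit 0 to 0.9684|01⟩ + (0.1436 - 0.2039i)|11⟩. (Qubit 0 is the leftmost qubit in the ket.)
(0.1436 - 0.2039i)|01⟩ + 0.9684|11⟩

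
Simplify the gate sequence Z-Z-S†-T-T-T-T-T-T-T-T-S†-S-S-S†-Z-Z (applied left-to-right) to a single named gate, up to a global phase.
S†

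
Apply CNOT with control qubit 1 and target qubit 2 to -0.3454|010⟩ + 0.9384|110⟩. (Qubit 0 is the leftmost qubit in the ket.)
-0.3454|011⟩ + 0.9384|111⟩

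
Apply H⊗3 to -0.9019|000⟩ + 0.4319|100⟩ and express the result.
-0.1662|000⟩ - 0.1662|001⟩ - 0.1662|010⟩ - 0.1662|011⟩ - 0.4716|100⟩ - 0.4716|101⟩ - 0.4716|110⟩ - 0.4716|111⟩

H⊗3 gives amp(|y⟩) = (1/2√2) Σ_x (−1)^(x·y) amp(|x⟩), where x·y is the number of positions in which both x and y have a 1.
|000⟩: (-0.9019 + 0.4319)/(2√2) = -0.1662
|001⟩: (-0.9019 + 0.4319)/(2√2) = -0.1662
|010⟩: (-0.9019 + 0.4319)/(2√2) = -0.1662
|011⟩: (-0.9019 + 0.4319)/(2√2) = -0.1662
|100⟩: (-0.9019 - 0.4319)/(2√2) = -0.4716
|101⟩: (-0.9019 - 0.4319)/(2√2) = -0.4716
|110⟩: (-0.9019 - 0.4319)/(2√2) = -0.4716
|111⟩: (-0.9019 - 0.4319)/(2√2) = -0.4716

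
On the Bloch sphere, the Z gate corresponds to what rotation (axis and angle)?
Rotation by π around the z-axis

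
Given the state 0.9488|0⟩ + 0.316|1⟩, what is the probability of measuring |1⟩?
0.09986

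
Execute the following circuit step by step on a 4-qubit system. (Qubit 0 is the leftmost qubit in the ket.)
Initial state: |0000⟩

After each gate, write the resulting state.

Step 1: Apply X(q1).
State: |0100⟩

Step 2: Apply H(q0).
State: 1/√2|0100⟩ + 1/√2|1100⟩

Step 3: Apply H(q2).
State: 1/2|0100⟩ + 1/2|0110⟩ + 1/2|1100⟩ + 1/2|1110⟩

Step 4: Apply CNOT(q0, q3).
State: 1/2|0100⟩ + 1/2|0110⟩ + 1/2|1101⟩ + 1/2|1111⟩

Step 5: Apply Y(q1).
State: -(1/2)i|0000⟩ - (1/2)i|0010⟩ - (1/2)i|1001⟩ - (1/2)i|1011⟩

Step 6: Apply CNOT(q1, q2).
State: -(1/2)i|0000⟩ - (1/2)i|0010⟩ - (1/2)i|1001⟩ - (1/2)i|1011⟩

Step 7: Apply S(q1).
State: -(1/2)i|0000⟩ - (1/2)i|0010⟩ - (1/2)i|1001⟩ - (1/2)i|1011⟩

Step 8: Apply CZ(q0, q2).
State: -(1/2)i|0000⟩ - (1/2)i|0010⟩ - (1/2)i|1001⟩ + (1/2)i|1011⟩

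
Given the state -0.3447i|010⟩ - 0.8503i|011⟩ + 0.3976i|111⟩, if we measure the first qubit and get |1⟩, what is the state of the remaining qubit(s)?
i|11⟩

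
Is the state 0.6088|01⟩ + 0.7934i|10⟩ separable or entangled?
Entangled

Writing the state as a|00⟩ + b|01⟩ + c|10⟩ + d|11⟩, it is a product state iff ad − bc = 0.
Here (a, b, c, d) = (0, 0.6088, 0.7934i, 0): ad − bc = (0)(0) − (0.6088)(0.7934i) = -0.483i ≠ 0, so the state is entangled.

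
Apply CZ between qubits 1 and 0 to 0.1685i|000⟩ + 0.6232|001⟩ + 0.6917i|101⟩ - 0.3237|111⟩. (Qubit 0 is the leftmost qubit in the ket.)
0.1685i|000⟩ + 0.6232|001⟩ + 0.6917i|101⟩ + 0.3237|111⟩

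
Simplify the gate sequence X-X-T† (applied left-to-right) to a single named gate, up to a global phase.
T†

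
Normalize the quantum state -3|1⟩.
-|1⟩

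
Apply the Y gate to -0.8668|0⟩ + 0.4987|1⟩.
-0.4987i|0⟩ - 0.8668i|1⟩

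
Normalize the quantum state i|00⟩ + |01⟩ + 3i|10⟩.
0.3015i|00⟩ + 0.3015|01⟩ + 0.9045i|10⟩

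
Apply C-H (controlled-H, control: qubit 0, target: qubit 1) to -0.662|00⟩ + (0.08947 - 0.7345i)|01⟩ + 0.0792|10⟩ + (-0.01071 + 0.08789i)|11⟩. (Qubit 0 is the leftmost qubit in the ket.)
-0.662|00⟩ + (0.08947 - 0.7345i)|01⟩ + (0.04843 + 0.06215i)|10⟩ + (0.06358 - 0.06215i)|11⟩

C-H leaves the control-|0⟩ kets |00⟩, |01⟩ unchanged and applies H to qubit 1 on the control-|1⟩ pair (|10⟩, |11⟩).
H = [[1/√2, 1/√2], [1/√2, -1/√2]].
With a = amp(|10⟩) = 0.0792 and b = amp(|11⟩) = (-0.01071 + 0.08789i):
new amp(|10⟩) = (1/√2)·a + (1/√2)·b = (0.04843 + 0.06215i)
new amp(|11⟩) = (1/√2)·a + (-1/√2)·b = (0.06358 - 0.06215i)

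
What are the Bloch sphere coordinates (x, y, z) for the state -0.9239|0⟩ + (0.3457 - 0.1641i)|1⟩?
(-0.6388, 0.3032, 0.7072)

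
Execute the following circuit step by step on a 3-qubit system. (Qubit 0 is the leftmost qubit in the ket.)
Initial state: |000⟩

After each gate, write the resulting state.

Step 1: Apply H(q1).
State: 1/√2|000⟩ + 1/√2|010⟩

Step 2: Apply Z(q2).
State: 1/√2|000⟩ + 1/√2|010⟩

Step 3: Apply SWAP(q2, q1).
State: 1/√2|000⟩ + 1/√2|001⟩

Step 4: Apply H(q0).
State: 1/2|000⟩ + 1/2|001⟩ + 1/2|100⟩ + 1/2|101⟩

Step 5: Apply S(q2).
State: 1/2|000⟩ + (1/2)i|001⟩ + 1/2|100⟩ + (1/2)i|101⟩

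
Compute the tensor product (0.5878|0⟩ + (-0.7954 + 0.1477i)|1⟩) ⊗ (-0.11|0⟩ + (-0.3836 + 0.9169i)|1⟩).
-0.06466|00⟩ + (-0.2255 + 0.539i)|01⟩ + (0.08749 - 0.01625i)|10⟩ + (0.1697 - 0.786i)|11⟩

amp(|b₁b₂…⟩) = product of the factor amplitudes for bits b₁, b₂, …; only kets whose every factor amplitude is nonzero survive.
|00⟩: (0.5878)(-0.11) = -0.06466
|01⟩: (0.5878)(-0.3836 + 0.9169i) = (-0.2255 + 0.539i)
|10⟩: (-0.7954 + 0.1477i)(-0.11) = (0.08749 - 0.01625i)
|11⟩: (-0.7954 + 0.1477i)(-0.3836 + 0.9169i) = (0.1697 - 0.786i)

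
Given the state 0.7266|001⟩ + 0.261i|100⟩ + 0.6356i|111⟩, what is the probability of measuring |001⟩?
0.5279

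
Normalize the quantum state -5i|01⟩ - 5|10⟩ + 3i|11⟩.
-0.6509i|01⟩ - 0.6509|10⟩ + 0.3906i|11⟩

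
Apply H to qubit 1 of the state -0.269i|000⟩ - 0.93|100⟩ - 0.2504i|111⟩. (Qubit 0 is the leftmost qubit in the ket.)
-0.1902i|000⟩ - 0.1902i|010⟩ - 0.6576|100⟩ - 0.1771i|101⟩ - 0.6576|110⟩ + 0.1771i|111⟩

H on qubit 1 mixes each pair of kets that differ only in qubit 1: amplitudes (a, b) of (|…0…⟩, |…1…⟩) become ((a + b)/√2, (a − b)/√2). Kets absent from the input have amplitude 0.
(|000⟩, |010⟩): (a, b) = (-0.269i, 0) → (-0.1902i, -0.1902i)
(|100⟩, |110⟩): (a, b) = (-0.93, 0) → (-0.6576, -0.6576)
(|101⟩, |111⟩): (a, b) = (0, -0.2504i) → (-0.1771i, 0.1771i)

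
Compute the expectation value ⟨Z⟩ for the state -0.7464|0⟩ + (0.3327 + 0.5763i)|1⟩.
0.1143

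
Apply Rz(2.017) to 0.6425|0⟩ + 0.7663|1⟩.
(0.3425 - 0.5436i)|0⟩ + (0.4085 + 0.6483i)|1⟩

Rz(2.017) = [[e^(−iθ/2), 0], [0, e^(iθ/2)]] with e^(±iθ/2) = cos(θ/2) ± i·sin(θ/2); θ = 2.017, cos(θ/2) ≈ 0.53313, sin(θ/2) ≈ 0.846033.
With a = amp(|0⟩) = 0.6425 and b = amp(|1⟩) = 0.7663:
new amp(|0⟩) = (0.53313 - 0.846033i)·a = (0.3425 - 0.5436i)
new amp(|1⟩) = (0.53313 + 0.846033i)·b = (0.4085 + 0.6483i)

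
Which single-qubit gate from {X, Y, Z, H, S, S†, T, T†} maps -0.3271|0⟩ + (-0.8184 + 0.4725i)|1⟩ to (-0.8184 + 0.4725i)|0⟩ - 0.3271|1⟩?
X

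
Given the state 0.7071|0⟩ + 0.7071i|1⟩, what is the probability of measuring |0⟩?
0.5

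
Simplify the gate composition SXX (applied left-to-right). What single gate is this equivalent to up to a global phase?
S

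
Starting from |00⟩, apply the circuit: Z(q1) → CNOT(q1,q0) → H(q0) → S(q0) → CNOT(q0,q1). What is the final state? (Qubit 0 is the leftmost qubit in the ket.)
1/√2|00⟩ + (1/√2)i|11⟩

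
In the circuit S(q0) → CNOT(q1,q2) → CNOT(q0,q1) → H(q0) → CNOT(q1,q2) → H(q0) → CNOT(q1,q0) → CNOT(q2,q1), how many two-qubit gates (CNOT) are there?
5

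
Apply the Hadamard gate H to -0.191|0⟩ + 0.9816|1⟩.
0.559|0⟩ - 0.8292|1⟩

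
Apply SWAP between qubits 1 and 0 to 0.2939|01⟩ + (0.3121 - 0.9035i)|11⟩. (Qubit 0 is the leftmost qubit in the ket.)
0.2939|10⟩ + (0.3121 - 0.9035i)|11⟩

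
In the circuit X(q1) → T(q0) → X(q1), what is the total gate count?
3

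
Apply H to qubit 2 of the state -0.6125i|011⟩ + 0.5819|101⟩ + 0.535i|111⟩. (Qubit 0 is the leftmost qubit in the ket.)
-0.4331i|010⟩ + 0.4331i|011⟩ + 0.4115|100⟩ - 0.4115|101⟩ + 0.3783i|110⟩ - 0.3783i|111⟩

H on qubit 2 mixes each pair of kets that differ only in qubit 2: amplitudes (a, b) of (|…0…⟩, |…1…⟩) become ((a + b)/√2, (a − b)/√2). Kets absent from the input have amplitude 0.
(|010⟩, |011⟩): (a, b) = (0, -0.6125i) → (-0.4331i, 0.4331i)
(|100⟩, |101⟩): (a, b) = (0, 0.5819) → (0.4115, -0.4115)
(|110⟩, |111⟩): (a, b) = (0, 0.535i) → (0.3783i, -0.3783i)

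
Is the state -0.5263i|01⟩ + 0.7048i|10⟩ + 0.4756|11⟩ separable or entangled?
Entangled

Writing the state as a|00⟩ + b|01⟩ + c|10⟩ + d|11⟩, it is a product state iff ad − bc = 0.
Here (a, b, c, d) = (0, -0.5263i, 0.7048i, 0.4756): ad − bc = (0)(0.4756) − (-0.5263i)(0.7048i) = -0.3709 ≠ 0, so the state is entangled.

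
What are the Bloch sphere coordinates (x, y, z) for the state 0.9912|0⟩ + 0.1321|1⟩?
(0.2619, 0, 0.965)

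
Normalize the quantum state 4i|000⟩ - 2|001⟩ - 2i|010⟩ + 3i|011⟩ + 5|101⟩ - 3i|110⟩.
0.4887i|000⟩ - 0.2443|001⟩ - 0.2443i|010⟩ + 0.3665i|011⟩ + 0.6108|101⟩ - 0.3665i|110⟩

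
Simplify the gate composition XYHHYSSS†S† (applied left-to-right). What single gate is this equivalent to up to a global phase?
X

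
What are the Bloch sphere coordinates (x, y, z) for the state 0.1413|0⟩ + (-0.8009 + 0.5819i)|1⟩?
(-0.2263, 0.1644, -0.9601)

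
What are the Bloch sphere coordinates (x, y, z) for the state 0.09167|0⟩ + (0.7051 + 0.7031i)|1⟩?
(0.1293, 0.1289, -0.9831)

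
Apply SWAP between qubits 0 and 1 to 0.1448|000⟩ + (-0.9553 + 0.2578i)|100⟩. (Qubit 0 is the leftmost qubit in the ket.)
0.1448|000⟩ + (-0.9553 + 0.2578i)|010⟩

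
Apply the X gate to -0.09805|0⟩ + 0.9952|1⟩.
0.9952|0⟩ - 0.09805|1⟩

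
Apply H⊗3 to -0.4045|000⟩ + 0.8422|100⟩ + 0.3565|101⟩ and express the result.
0.2808|000⟩ + 0.02871|001⟩ + 0.2808|010⟩ + 0.02871|011⟩ - 0.5668|100⟩ - 0.3147|101⟩ - 0.5668|110⟩ - 0.3147|111⟩

H⊗3 gives amp(|y⟩) = (1/2√2) Σ_x (−1)^(x·y) amp(|x⟩), where x·y is the number of positions in which both x and y have a 1.
|000⟩: (-0.4045 + 0.8422 + 0.3565)/(2√2) = 0.2808
|001⟩: (-0.4045 + 0.8422 - 0.3565)/(2√2) = 0.02871
|010⟩: (-0.4045 + 0.8422 + 0.3565)/(2√2) = 0.2808
|011⟩: (-0.4045 + 0.8422 - 0.3565)/(2√2) = 0.02871
|100⟩: (-0.4045 - 0.8422 - 0.3565)/(2√2) = -0.5668
|101⟩: (-0.4045 - 0.8422 + 0.3565)/(2√2) = -0.3147
|110⟩: (-0.4045 - 0.8422 - 0.3565)/(2√2) = -0.5668
|111⟩: (-0.4045 - 0.8422 + 0.3565)/(2√2) = -0.3147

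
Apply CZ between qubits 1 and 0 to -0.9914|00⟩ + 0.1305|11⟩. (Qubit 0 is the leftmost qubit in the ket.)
-0.9914|00⟩ - 0.1305|11⟩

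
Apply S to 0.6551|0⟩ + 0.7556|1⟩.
0.6551|0⟩ + 0.7556i|1⟩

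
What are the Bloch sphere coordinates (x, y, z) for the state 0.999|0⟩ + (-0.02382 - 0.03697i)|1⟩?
(-0.04759, -0.07387, 0.9961)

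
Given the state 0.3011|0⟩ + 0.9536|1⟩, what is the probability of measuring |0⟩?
0.09066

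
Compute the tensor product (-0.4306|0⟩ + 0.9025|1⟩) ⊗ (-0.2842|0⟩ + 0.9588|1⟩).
0.1224|00⟩ - 0.4129|01⟩ - 0.2565|10⟩ + 0.8653|11⟩

amp(|b₁b₂…⟩) = product of the factor amplitudes for bits b₁, b₂, …; only kets whose every factor amplitude is nonzero survive.
|00⟩: (-0.4306)(-0.2842) = 0.1224
|01⟩: (-0.4306)(0.9588) = -0.4129
|10⟩: (0.9025)(-0.2842) = -0.2565
|11⟩: (0.9025)(0.9588) = 0.8653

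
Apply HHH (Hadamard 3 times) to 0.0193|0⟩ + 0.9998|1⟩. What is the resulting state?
0.7206|0⟩ - 0.6933|1⟩

H² = I, so H^3 = H: a single Hadamard. With (a, b) = (0.0193, 0.9998), H gives ((a + b)/√2, (a − b)/√2) = (0.7206, -0.6933).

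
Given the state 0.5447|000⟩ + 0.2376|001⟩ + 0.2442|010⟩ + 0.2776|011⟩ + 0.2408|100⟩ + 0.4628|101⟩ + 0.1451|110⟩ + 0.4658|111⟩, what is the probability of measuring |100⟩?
0.05798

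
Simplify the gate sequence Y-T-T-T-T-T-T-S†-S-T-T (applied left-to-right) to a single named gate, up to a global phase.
Y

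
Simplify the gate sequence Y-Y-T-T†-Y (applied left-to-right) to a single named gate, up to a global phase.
Y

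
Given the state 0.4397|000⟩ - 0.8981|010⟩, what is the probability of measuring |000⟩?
0.1933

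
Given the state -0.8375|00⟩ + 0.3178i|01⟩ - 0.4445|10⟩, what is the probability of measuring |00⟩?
0.7014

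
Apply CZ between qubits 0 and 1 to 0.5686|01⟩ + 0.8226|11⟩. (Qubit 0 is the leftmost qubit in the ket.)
0.5686|01⟩ - 0.8226|11⟩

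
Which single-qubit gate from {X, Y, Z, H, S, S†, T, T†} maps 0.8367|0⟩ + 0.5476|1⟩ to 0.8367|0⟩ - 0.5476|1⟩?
Z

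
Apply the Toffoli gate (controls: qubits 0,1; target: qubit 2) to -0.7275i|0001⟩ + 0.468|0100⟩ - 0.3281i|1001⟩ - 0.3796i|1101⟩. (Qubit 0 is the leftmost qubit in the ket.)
-0.7275i|0001⟩ + 0.468|0100⟩ - 0.3281i|1001⟩ - 0.3796i|1111⟩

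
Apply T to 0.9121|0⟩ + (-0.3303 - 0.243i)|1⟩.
0.9121|0⟩ + (-0.06173 - 0.4054i)|1⟩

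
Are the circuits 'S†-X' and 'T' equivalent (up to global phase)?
No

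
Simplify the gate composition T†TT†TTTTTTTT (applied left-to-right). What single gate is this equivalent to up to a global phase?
T†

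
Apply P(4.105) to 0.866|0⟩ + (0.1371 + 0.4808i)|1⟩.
0.866|0⟩ + (0.3166 - 0.387i)|1⟩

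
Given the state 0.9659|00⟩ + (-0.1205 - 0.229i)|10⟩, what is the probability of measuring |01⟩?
0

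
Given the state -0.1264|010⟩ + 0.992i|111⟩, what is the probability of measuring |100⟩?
0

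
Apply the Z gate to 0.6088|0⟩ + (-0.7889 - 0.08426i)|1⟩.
0.6088|0⟩ + (0.7889 + 0.08426i)|1⟩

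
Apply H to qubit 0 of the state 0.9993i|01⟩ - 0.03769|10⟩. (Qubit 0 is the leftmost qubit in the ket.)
-0.02665|00⟩ + 0.7066i|01⟩ + 0.02665|10⟩ + 0.7066i|11⟩

H on qubit 0 mixes each pair of kets that differ only in qubit 0: amplitudes (a, b) of (|…0…⟩, |…1…⟩) become ((a + b)/√2, (a − b)/√2). Kets absent from the input have amplitude 0.
(|00⟩, |10⟩): (a, b) = (0, -0.03769) → (-0.02665, 0.02665)
(|01⟩, |11⟩): (a, b) = (0.9993i, 0) → (0.7066i, 0.7066i)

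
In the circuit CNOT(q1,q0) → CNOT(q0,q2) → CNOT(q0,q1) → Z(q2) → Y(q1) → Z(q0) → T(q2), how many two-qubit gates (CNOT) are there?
3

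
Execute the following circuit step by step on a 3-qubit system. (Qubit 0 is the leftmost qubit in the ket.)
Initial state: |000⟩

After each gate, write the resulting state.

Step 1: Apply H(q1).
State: 1/√2|000⟩ + 1/√2|010⟩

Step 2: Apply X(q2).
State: 1/√2|001⟩ + 1/√2|011⟩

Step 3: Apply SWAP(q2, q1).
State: 1/√2|010⟩ + 1/√2|011⟩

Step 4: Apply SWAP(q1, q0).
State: 1/√2|100⟩ + 1/√2|101⟩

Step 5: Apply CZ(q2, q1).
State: 1/√2|100⟩ + 1/√2|101⟩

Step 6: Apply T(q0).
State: (1/2 + (1/2)i)|100⟩ + (1/2 + (1/2)i)|101⟩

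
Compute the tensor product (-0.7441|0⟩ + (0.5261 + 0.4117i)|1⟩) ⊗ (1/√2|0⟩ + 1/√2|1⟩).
-0.5262|00⟩ - 0.5262|01⟩ + (0.372 + 0.2911i)|10⟩ + (0.372 + 0.2911i)|11⟩

amp(|b₁b₂…⟩) = product of the factor amplitudes for bits b₁, b₂, …; only kets whose every factor amplitude is nonzero survive.
|00⟩: (-0.7441)(1/√2) = -0.5262
|01⟩: (-0.7441)(1/√2) = -0.5262
|10⟩: (0.5261 + 0.4117i)(1/√2) = (0.372 + 0.2911i)
|11⟩: (0.5261 + 0.4117i)(1/√2) = (0.372 + 0.2911i)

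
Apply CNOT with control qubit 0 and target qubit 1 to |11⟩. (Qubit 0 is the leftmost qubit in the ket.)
|10⟩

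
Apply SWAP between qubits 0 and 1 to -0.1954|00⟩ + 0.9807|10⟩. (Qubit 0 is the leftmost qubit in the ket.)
-0.1954|00⟩ + 0.9807|01⟩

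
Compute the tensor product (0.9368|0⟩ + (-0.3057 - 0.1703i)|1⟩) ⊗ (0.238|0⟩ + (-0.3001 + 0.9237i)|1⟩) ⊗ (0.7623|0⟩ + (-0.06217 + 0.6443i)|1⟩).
0.17|000⟩ + (-0.01386 + 0.1437i)|001⟩ + (-0.2143 + 0.6596i)|010⟩ + (-0.54 - 0.2349i)|011⟩ + (-0.05546 - 0.0309i)|100⟩ + (0.03064 - 0.04436i)|101⟩ + (0.1898 - 0.1763i)|110⟩ + (0.1335 + 0.1748i)|111⟩

amp(|b₁b₂…⟩) = product of the factor amplitudes for bits b₁, b₂, …; only kets whose every factor amplitude is nonzero survive.
|000⟩: (0.9368)(0.238)(0.7623) = 0.17
|001⟩: (0.9368)(0.238)(-0.06217 + 0.6443i) = (-0.01386 + 0.1437i)
|010⟩: (0.9368)(-0.3001 + 0.9237i)(0.7623) = (-0.2143 + 0.6596i)
|011⟩: (0.9368)(-0.3001 + 0.9237i)(-0.06217 + 0.6443i) = (-0.54 - 0.2349i)
|100⟩: (-0.3057 - 0.1703i)(0.238)(0.7623) = (-0.05546 - 0.0309i)
|101⟩: (-0.3057 - 0.1703i)(0.238)(-0.06217 + 0.6443i) = (0.03064 - 0.04436i)
|110⟩: (-0.3057 - 0.1703i)(-0.3001 + 0.9237i)(0.7623) = (0.1898 - 0.1763i)
|111⟩: (-0.3057 - 0.1703i)(-0.3001 + 0.9237i)(-0.06217 + 0.6443i) = (0.1335 + 0.1748i)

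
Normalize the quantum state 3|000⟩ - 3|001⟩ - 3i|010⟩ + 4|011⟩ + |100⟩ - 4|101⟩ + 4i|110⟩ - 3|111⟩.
0.3254|000⟩ - 0.3254|001⟩ - 0.3254i|010⟩ + 0.4339|011⟩ + 0.1085|100⟩ - 0.4339|101⟩ + 0.4339i|110⟩ - 0.3254|111⟩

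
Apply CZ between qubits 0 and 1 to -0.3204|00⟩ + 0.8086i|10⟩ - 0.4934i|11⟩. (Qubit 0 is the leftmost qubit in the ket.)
-0.3204|00⟩ + 0.8086i|10⟩ + 0.4934i|11⟩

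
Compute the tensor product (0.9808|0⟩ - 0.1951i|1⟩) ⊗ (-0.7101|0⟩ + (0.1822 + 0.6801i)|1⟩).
-0.6965|00⟩ + (0.1787 + 0.667i)|01⟩ + 0.1385i|10⟩ + (0.1327 - 0.03555i)|11⟩

amp(|b₁b₂…⟩) = product of the factor amplitudes for bits b₁, b₂, …; only kets whose every factor amplitude is nonzero survive.
|00⟩: (0.9808)(-0.7101) = -0.6965
|01⟩: (0.9808)(0.1822 + 0.6801i) = (0.1787 + 0.667i)
|10⟩: (-0.1951i)(-0.7101) = 0.1385i
|11⟩: (-0.1951i)(0.1822 + 0.6801i) = (0.1327 - 0.03555i)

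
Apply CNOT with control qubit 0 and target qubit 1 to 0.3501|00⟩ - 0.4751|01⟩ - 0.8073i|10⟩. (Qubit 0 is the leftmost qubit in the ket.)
0.3501|00⟩ - 0.4751|01⟩ - 0.8073i|11⟩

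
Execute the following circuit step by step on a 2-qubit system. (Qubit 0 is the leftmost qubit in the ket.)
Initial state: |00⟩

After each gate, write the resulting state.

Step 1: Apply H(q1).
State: 1/√2|00⟩ + 1/√2|01⟩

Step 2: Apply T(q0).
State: 1/√2|00⟩ + 1/√2|01⟩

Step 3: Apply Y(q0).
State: (1/√2)i|10⟩ + (1/√2)i|11⟩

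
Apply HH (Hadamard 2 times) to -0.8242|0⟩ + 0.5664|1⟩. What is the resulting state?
-0.8242|0⟩ + 0.5664|1⟩

H² = I, so an even number of Hadamards cancels: H^2 = I and the state is unchanged.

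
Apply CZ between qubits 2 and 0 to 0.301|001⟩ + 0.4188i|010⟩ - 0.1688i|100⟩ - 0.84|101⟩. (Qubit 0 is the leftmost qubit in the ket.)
0.301|001⟩ + 0.4188i|010⟩ - 0.1688i|100⟩ + 0.84|101⟩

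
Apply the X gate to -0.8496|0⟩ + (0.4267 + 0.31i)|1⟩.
(0.4267 + 0.31i)|0⟩ - 0.8496|1⟩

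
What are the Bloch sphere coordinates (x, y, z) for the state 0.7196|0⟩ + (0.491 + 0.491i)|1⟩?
(0.7066, 0.7066, 0.03566)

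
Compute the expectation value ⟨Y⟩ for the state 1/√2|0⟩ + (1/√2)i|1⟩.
1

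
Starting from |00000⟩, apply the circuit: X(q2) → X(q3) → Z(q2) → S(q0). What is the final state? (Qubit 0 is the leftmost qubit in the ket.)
-|00110⟩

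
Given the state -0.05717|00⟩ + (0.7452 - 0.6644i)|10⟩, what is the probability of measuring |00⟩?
0.003268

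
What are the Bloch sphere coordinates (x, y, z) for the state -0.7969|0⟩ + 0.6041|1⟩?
(-0.9628, 0, 0.2701)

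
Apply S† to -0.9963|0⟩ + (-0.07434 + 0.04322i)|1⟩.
-0.9963|0⟩ + (0.04322 + 0.07434i)|1⟩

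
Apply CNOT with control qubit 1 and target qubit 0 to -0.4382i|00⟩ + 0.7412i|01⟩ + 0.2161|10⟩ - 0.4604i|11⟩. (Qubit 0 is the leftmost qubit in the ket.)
-0.4382i|00⟩ - 0.4604i|01⟩ + 0.2161|10⟩ + 0.7412i|11⟩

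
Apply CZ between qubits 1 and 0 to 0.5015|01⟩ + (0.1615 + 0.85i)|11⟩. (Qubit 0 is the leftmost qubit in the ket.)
0.5015|01⟩ + (-0.1615 - 0.85i)|11⟩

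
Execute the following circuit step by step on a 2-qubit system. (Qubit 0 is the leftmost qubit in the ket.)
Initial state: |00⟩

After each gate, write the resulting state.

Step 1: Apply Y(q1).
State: i|01⟩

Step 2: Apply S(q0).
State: i|01⟩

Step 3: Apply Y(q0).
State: -|11⟩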